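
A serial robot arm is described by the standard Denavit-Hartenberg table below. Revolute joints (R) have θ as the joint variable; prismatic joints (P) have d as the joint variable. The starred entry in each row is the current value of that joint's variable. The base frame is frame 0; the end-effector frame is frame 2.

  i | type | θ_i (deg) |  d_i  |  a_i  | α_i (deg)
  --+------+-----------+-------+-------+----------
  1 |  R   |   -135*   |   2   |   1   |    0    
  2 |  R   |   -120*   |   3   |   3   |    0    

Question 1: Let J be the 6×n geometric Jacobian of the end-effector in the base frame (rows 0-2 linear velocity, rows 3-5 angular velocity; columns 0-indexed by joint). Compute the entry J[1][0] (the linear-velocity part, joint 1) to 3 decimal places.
axis z_0 = ẑ; lever o_n−o_0 = (-1.4836,2.1907,5.0000)
cross product → J_v[:, 0] = (-2.1907,-1.4836,0.0000)
J_ω[:, 0] = z_0
entry J[1][0] = -1.4836

-1.484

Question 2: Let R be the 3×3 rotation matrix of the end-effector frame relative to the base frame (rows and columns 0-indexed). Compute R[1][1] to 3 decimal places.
End-effector y-axis (col 1 of R) = (-0.9659,-0.2588,0.0000)
R[1][1] = -0.2588

-0.259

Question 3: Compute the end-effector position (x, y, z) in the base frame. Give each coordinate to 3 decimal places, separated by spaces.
after link 1: o_1 = (-0.7071, -0.7071, 2.0000)
after link 2: o_2 = (-1.4836, 2.1907, 5.0000)

-1.484 2.191 5.000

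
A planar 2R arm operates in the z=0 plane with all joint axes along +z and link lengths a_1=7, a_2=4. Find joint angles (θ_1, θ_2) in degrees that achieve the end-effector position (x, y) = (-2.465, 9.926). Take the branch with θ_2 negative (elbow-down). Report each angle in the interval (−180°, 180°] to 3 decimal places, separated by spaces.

119.999 -44.995

cos θ_2 = (104.6017−7²−4²)/(2·7·4) = 0.7072; θ_2 = -44.9946° (elbow-down)
β = atan2(9.9260,-2.4650) = 103.9466°; ψ = atan2(-2.8282,9.8287) = -16.0529°
θ_1 = β − ψ = 119.9995°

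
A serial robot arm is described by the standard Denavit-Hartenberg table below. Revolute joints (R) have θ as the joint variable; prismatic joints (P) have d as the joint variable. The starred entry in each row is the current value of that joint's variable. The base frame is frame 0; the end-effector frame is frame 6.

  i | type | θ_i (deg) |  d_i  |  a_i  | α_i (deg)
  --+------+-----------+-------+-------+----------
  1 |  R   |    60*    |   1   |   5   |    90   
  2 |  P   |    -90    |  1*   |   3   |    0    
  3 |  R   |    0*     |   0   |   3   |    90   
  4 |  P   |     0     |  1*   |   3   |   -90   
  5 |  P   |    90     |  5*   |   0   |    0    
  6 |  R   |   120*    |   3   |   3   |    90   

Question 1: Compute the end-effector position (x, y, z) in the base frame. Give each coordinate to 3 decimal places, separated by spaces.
9.044 -2.335 -5.402

after link 1: o_1 = (2.5000, 4.3301, 1.0000)
after link 2: o_2 = (3.3660, 3.8301, -2.0000)
after link 3: o_3 = (3.3660, 3.8301, -5.0000)
after link 4: o_4 = (2.8660, 2.9641, -8.0000)
after link 5: o_5 = (7.1962, 0.4641, -8.0000)
after link 6: o_6 = (9.0442, -2.3349, -5.4019)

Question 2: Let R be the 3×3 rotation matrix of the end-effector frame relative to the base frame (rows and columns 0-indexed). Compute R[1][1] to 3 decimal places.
End-effector y-axis (col 1 of R) = (0.8660,-0.5000,0.0000)
R[1][1] = -0.5000

-0.500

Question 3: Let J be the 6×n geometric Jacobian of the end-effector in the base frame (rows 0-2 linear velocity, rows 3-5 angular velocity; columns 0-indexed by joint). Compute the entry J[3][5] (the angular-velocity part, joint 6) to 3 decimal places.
0.866

axis z_5 = (0.8660,-0.5000,0.0000); lever o_n−o_5 = (1.8481,-2.7990,2.5981)
cross product → J_v[:, 5] = (-1.2990,-2.2500,-1.5000)
J_ω[:, 5] = z_5
entry J[3][5] = 0.8660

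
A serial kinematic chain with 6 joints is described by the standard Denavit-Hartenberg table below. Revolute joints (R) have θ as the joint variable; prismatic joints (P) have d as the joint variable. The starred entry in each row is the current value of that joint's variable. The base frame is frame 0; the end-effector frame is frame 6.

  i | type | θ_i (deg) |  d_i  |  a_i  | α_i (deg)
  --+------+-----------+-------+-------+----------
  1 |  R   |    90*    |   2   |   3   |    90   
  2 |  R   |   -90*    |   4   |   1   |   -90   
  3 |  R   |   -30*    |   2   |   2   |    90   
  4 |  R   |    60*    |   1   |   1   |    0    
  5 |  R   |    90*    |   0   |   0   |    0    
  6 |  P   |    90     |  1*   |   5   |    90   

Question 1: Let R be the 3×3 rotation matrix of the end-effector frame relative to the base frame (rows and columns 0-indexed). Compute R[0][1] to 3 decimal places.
End-effector y-axis (col 1 of R) = (0.8660,-0.0000,0.5000)
R[0][1] = 0.8660

0.866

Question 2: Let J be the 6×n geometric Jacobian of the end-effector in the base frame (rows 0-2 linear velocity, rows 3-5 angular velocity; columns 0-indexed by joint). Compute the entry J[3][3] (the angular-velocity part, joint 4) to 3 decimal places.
0.866

axis z_3 = (0.8660,-0.0000,0.5000); lever o_n−o_3 = (0.7321,-3.4641,2.7321)
cross product → J_v[:, 3] = (1.7321,-2.0000,-3.0000)
J_ω[:, 3] = z_3
entry J[3][3] = 0.8660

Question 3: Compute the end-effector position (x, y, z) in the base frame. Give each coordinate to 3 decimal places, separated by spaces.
5.732 1.536 2.000

after link 1: o_1 = (0.0000, 3.0000, 2.0000)
after link 2: o_2 = (4.0000, 3.0000, 1.0000)
after link 3: o_3 = (5.0000, 5.0000, -0.7321)
after link 4: o_4 = (6.1160, 5.8660, -0.6651)
after link 5: o_5 = (6.1160, 5.8660, -0.6651)
after link 6: o_6 = (5.7321, 1.5359, 2.0000)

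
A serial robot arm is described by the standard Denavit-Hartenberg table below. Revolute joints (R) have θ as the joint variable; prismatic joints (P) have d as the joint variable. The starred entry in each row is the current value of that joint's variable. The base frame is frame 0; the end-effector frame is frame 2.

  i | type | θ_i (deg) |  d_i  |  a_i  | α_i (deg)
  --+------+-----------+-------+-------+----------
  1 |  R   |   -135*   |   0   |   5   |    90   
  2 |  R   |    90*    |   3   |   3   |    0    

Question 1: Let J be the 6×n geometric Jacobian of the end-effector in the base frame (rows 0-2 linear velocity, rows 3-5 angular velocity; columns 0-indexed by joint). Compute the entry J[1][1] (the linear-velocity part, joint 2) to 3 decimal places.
axis z_1 = (-0.7071,0.7071,0.0000); lever o_n−o_1 = (-2.1213,2.1213,3.0000)
cross product → J_v[:, 1] = (2.1213,2.1213,0.0000)
J_ω[:, 1] = z_1
entry J[1][1] = 2.1213

2.121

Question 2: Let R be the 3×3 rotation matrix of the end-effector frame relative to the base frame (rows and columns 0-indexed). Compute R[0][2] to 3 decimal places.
-0.707

End-effector z-axis (col 2 of R) = (-0.7071,0.7071,0.0000)
R[0][2] = -0.7071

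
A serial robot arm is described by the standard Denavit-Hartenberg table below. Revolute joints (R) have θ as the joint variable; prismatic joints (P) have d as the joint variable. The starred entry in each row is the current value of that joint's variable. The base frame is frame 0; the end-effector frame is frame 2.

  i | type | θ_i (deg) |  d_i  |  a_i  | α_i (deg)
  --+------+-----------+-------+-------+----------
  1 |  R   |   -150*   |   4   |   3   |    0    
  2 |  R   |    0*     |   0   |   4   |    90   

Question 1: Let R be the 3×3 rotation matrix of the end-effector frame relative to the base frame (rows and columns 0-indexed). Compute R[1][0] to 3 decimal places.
-0.500

End-effector x-axis (col 0 of R) = (-0.8660,-0.5000,0.0000)
R[1][0] = -0.5000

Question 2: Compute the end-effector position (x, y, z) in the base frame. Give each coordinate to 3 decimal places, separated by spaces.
-6.062 -3.500 4.000

after link 1: o_1 = (-2.5981, -1.5000, 4.0000)
after link 2: o_2 = (-6.0622, -3.5000, 4.0000)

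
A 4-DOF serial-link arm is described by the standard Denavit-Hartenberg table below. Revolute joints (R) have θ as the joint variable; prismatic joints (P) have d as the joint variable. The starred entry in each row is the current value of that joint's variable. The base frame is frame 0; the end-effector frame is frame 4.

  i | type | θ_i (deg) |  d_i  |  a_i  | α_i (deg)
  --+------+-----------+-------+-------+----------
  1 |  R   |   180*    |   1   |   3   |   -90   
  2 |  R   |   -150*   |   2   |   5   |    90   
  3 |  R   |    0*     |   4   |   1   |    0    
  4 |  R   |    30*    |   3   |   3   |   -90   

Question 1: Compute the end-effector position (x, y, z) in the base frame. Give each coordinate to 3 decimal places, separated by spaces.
7.946 -3.500 -0.763

after link 1: o_1 = (-3.0000, 0.0000, 1.0000)
after link 2: o_2 = (1.3301, -2.0000, 3.5000)
after link 3: o_3 = (4.1962, -2.0000, 0.5359)
after link 4: o_4 = (7.9462, -3.5000, -0.7631)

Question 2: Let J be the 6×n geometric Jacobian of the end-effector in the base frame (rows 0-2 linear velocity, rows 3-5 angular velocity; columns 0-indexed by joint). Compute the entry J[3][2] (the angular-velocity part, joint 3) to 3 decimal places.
axis z_2 = (0.5000,-0.0000,-0.8660); lever o_n−o_2 = (6.6160,-1.5000,-4.2631)
cross product → J_v[:, 2] = (-1.2990,-3.5981,-0.7500)
J_ω[:, 2] = z_2
entry J[3][2] = 0.5000

0.500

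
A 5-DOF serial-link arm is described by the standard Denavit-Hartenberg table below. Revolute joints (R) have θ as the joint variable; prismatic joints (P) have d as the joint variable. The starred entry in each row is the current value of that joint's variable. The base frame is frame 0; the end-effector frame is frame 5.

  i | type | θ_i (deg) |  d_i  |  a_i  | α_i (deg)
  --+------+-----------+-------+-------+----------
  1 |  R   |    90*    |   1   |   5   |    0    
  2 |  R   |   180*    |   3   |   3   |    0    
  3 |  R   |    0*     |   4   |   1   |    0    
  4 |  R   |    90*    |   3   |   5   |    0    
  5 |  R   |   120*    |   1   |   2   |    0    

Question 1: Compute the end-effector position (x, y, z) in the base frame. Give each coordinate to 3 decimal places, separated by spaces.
after link 1: o_1 = (0.0000, 5.0000, 1.0000)
after link 2: o_2 = (-0.0000, 2.0000, 4.0000)
after link 3: o_3 = (-0.0000, 1.0000, 8.0000)
after link 4: o_4 = (5.0000, 1.0000, 11.0000)
after link 5: o_5 = (4.0000, 2.7321, 12.0000)

4.000 2.732 12.000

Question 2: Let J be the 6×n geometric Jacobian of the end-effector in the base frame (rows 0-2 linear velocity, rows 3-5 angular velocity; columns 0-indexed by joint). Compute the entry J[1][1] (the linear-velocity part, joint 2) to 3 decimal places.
axis z_1 = (0.0000,0.0000,1.0000); lever o_n−o_1 = (4.0000,-2.2679,11.0000)
cross product → J_v[:, 1] = (2.2679,4.0000,-0.0000)
J_ω[:, 1] = z_1
entry J[1][1] = 4.0000

4.000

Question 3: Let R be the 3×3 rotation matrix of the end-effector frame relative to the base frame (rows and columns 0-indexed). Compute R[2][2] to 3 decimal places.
1.000

End-effector z-axis (col 2 of R) = (0.0000,0.0000,1.0000)
R[2][2] = 1.0000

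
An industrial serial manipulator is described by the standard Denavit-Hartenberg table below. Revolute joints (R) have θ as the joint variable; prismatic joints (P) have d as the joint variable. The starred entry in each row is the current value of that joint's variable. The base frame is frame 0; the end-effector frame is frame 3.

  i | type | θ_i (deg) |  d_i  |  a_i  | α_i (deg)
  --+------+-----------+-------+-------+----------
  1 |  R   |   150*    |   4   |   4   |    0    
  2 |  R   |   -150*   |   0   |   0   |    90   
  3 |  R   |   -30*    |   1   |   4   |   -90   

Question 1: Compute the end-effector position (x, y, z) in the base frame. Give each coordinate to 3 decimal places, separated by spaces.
0.000 1.000 2.000

after link 1: o_1 = (-3.4641, 2.0000, 4.0000)
after link 2: o_2 = (-3.4641, 2.0000, 4.0000)
after link 3: o_3 = (0.0000, 1.0000, 2.0000)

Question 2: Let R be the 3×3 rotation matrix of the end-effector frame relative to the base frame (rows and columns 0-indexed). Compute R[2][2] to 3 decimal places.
0.866

End-effector z-axis (col 2 of R) = (0.5000,-0.0000,0.8660)
R[2][2] = 0.8660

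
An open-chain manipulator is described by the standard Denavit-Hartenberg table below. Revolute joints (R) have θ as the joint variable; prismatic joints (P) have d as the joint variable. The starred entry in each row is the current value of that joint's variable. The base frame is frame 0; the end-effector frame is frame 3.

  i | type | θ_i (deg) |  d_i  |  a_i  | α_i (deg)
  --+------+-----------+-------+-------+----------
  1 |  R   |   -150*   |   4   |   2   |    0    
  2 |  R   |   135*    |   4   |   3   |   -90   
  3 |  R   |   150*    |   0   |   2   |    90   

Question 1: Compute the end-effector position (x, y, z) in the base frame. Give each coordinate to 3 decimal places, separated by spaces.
-0.507 -1.328 7.000

after link 1: o_1 = (-1.7321, -1.0000, 4.0000)
after link 2: o_2 = (1.1657, -1.7765, 8.0000)
after link 3: o_3 = (-0.5073, -1.3282, 7.0000)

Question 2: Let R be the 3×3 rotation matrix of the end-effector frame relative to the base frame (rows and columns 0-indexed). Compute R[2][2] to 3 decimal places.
-0.866

End-effector z-axis (col 2 of R) = (0.4830,-0.1294,-0.8660)
R[2][2] = -0.8660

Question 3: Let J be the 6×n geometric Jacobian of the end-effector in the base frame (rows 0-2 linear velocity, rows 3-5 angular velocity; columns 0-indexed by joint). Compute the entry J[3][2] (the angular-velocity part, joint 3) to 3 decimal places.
0.259

axis z_2 = (0.2588,0.9659,0.0000); lever o_n−o_2 = (-1.6730,0.4483,-1.0000)
cross product → J_v[:, 2] = (-0.9659,0.2588,1.7321)
J_ω[:, 2] = z_2
entry J[3][2] = 0.2588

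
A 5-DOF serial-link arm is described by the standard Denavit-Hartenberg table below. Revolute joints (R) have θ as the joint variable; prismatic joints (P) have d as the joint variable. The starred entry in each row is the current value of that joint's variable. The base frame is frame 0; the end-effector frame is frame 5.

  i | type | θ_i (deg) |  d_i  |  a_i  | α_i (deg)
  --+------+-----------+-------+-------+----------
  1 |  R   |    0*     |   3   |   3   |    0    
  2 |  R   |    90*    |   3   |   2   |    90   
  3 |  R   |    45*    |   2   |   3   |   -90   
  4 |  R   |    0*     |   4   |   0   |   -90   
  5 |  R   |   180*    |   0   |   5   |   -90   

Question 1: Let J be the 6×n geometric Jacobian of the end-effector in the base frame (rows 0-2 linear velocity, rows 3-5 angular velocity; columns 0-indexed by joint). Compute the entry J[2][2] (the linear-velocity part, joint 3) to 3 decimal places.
-4.243

axis z_2 = (1.0000,-0.0000,0.0000); lever o_n−o_2 = (2.0000,-4.2426,1.4142)
cross product → J_v[:, 2] = (0.0000,-1.4142,-4.2426)
J_ω[:, 2] = z_2
entry J[2][2] = -4.2426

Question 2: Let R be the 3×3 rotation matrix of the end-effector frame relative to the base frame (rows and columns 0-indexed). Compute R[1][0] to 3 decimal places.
End-effector x-axis (col 0 of R) = (-0.0000,-0.7071,-0.7071)
R[1][0] = -0.7071

-0.707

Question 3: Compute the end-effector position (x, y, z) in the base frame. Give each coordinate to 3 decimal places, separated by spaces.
5.000 -2.243 7.414

after link 1: o_1 = (3.0000, 0.0000, 3.0000)
after link 2: o_2 = (3.0000, 2.0000, 6.0000)
after link 3: o_3 = (5.0000, 4.1213, 8.1213)
after link 4: o_4 = (5.0000, 1.2929, 10.9497)
after link 5: o_5 = (5.0000, -2.2426, 7.4142)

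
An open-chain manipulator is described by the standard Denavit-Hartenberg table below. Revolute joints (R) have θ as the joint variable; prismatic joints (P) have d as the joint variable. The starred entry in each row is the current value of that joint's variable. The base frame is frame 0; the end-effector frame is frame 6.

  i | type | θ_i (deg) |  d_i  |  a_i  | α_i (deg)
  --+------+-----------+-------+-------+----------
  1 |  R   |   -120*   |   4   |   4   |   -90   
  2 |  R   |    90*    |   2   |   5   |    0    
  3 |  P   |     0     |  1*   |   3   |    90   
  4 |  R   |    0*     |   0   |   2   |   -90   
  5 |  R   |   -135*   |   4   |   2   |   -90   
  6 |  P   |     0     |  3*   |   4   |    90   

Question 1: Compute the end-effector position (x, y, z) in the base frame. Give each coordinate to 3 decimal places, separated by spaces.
after link 1: o_1 = (-2.0000, -3.4641, 4.0000)
after link 2: o_2 = (-0.2679, -4.4641, -1.0000)
after link 3: o_3 = (0.5981, -4.9641, -4.0000)
after link 4: o_4 = (0.5981, -4.9641, -6.0000)
after link 5: o_5 = (3.3551, -8.1888, -4.5858)
after link 6: o_6 = (0.8802, -12.4755, -3.8787)

0.880 -12.475 -3.879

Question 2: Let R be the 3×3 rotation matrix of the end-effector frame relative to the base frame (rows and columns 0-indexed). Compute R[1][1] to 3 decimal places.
-0.612

End-effector y-axis (col 1 of R) = (-0.3536,-0.6124,-0.7071)
R[1][1] = -0.6124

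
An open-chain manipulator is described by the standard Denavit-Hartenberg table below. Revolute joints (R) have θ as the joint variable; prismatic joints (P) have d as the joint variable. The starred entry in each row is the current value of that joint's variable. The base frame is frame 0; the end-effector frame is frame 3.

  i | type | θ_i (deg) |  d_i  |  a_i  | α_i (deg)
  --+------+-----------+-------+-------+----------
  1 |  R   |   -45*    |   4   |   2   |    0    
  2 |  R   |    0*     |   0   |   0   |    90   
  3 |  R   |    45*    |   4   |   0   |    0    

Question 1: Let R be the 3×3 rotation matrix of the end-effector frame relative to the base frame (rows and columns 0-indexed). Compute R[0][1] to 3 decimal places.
-0.500

End-effector y-axis (col 1 of R) = (-0.5000,0.5000,0.7071)
R[0][1] = -0.5000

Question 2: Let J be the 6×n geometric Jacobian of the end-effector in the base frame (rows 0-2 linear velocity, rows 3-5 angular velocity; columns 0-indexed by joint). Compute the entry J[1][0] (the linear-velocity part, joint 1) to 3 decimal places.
-1.414

axis z_0 = ẑ; lever o_n−o_0 = (-1.4142,-4.2426,4.0000)
cross product → J_v[:, 0] = (4.2426,-1.4142,0.0000)
J_ω[:, 0] = z_0
entry J[1][0] = -1.4142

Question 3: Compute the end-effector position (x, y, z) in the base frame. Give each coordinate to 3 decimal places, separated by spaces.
after link 1: o_1 = (1.4142, -1.4142, 4.0000)
after link 2: o_2 = (1.4142, -1.4142, 4.0000)
after link 3: o_3 = (-1.4142, -4.2426, 4.0000)

-1.414 -4.243 4.000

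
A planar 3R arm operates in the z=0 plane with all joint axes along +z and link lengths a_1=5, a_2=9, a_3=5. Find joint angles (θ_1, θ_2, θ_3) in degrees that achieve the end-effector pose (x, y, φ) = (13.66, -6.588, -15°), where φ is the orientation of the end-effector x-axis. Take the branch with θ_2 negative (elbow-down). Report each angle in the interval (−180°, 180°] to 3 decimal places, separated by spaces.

wrist centre = target − a_3·(cos φ, sin φ) = (8.8304, -5.2939)
cos θ_2 = (106.0009−5²−9²)/(2·5·9) = 0.0000; θ_2 = -89.9994° (elbow-down)
β = atan2(-5.2939,8.8304) = -30.9432°; ψ = atan2(-9.0000,5.0001) = -60.9450°
θ_1 = β − ψ = 30.0018°
θ_3 = φ − θ_1 − θ_2 = 44.9976° (wrapped to (-180°,180°])

30.002 -89.999 44.998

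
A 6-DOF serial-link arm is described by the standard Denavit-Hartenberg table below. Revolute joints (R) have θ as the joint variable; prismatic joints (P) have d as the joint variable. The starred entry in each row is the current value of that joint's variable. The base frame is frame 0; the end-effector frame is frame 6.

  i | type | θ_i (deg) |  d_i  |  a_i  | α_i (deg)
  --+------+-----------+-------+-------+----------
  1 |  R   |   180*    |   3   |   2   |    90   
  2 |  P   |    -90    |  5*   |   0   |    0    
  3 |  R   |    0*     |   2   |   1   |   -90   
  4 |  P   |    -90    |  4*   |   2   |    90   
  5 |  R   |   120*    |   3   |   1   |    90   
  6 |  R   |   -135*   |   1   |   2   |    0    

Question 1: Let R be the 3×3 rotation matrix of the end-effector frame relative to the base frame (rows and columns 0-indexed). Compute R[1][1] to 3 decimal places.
-0.354

End-effector y-axis (col 1 of R) = (-0.6124,-0.3536,-0.7071)
R[1][1] = -0.3536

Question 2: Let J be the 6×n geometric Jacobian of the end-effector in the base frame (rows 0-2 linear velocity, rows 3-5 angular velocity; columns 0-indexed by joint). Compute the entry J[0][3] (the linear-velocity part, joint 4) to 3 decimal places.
prismatic axis z_3 = (-1.0000,0.0000,0.0000)
J_v[:, 3] = z_3; J_ω[:, 3] = (0,0,0)
entry J[0][3] = -1.0000

-1.000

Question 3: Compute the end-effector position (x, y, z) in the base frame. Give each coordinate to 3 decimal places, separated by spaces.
-6.141 10.073 3.586

after link 1: o_1 = (-2.0000, 0.0000, 3.0000)
after link 2: o_2 = (-2.0000, 5.0000, 3.0000)
after link 3: o_3 = (-2.0000, 7.0000, 2.0000)
after link 4: o_4 = (-6.0000, 9.0000, 2.0000)
after link 5: o_5 = (-6.8660, 8.5000, 5.0000)
after link 6: o_6 = (-6.1413, 10.0731, 3.5858)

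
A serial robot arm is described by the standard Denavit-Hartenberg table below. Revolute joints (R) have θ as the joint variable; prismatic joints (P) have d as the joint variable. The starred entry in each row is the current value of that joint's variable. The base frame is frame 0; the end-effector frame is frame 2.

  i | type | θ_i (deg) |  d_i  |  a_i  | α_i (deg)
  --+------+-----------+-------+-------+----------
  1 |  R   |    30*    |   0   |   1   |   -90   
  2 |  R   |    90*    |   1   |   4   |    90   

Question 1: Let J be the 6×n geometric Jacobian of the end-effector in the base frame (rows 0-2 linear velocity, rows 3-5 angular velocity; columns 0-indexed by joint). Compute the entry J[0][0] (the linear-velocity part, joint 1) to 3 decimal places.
axis z_0 = ẑ; lever o_n−o_0 = (0.3660,1.3660,-4.0000)
cross product → J_v[:, 0] = (-1.3660,0.3660,0.0000)
J_ω[:, 0] = z_0
entry J[0][0] = -1.3660

-1.366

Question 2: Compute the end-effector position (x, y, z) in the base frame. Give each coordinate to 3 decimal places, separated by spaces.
after link 1: o_1 = (0.8660, 0.5000, 0.0000)
after link 2: o_2 = (0.3660, 1.3660, -4.0000)

0.366 1.366 -4.000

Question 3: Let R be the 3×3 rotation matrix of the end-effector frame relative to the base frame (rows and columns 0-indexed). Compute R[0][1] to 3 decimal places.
End-effector y-axis (col 1 of R) = (-0.5000,0.8660,0.0000)
R[0][1] = -0.5000

-0.500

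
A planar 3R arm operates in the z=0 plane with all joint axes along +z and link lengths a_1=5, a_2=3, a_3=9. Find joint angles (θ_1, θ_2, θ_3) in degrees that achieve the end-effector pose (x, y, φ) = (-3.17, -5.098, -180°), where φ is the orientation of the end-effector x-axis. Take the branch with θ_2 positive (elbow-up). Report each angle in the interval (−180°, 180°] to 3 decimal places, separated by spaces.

-52.339 30.009 -157.670

wrist centre = target − a_3·(cos φ, sin φ) = (5.8300, -5.0980)
cos θ_2 = (59.9785−5²−3²)/(2·5·3) = 0.8660; θ_2 = 30.0086° (elbow-up)
β = atan2(-5.0980,5.8300) = -41.1678°; ψ = atan2(1.5004,7.5979) = 11.1708°
θ_1 = β − ψ = -52.3386°
θ_3 = φ − θ_1 − θ_2 = -157.6700° (wrapped to (-180°,180°])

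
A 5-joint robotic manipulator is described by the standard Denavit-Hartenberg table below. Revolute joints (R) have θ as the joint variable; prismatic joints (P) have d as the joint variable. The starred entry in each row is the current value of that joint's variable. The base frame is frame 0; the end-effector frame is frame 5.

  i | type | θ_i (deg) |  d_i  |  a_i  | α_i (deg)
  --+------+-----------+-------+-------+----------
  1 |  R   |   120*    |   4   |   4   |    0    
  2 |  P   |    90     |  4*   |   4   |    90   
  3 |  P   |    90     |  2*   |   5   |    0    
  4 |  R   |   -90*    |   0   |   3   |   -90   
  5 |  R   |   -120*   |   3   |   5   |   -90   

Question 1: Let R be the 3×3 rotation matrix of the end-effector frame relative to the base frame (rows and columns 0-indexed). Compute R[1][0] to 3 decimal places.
End-effector x-axis (col 0 of R) = (0.0000,1.0000,-0.0000)
R[1][0] = 1.0000

1.000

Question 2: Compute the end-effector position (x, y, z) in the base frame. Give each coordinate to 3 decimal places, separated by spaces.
after link 1: o_1 = (-2.0000, 3.4641, 4.0000)
after link 2: o_2 = (-5.4641, 1.4641, 8.0000)
after link 3: o_3 = (-6.4641, 3.1962, 13.0000)
after link 4: o_4 = (-9.0622, 1.6962, 13.0000)
after link 5: o_5 = (-9.0622, 6.6962, 16.0000)

-9.062 6.696 16.000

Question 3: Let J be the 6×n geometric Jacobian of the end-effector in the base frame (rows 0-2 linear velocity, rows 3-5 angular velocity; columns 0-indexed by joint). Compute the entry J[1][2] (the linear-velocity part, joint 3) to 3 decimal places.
prismatic axis z_2 = (-0.5000,0.8660,0.0000)
J_v[:, 2] = z_2; J_ω[:, 2] = (0,0,0)
entry J[1][2] = 0.8660

0.866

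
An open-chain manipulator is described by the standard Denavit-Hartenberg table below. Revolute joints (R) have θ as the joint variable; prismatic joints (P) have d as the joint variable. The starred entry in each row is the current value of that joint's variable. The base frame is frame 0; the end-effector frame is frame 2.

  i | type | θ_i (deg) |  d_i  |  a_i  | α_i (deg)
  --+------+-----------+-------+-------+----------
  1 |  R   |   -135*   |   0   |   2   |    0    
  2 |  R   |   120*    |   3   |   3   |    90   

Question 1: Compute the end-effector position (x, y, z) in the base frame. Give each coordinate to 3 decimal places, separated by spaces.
after link 1: o_1 = (-1.4142, -1.4142, 0.0000)
after link 2: o_2 = (1.4836, -2.1907, 3.0000)

1.484 -2.191 3.000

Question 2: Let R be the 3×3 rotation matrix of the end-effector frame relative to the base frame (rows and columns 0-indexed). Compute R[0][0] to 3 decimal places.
End-effector x-axis (col 0 of R) = (0.9659,-0.2588,0.0000)
R[0][0] = 0.9659

0.966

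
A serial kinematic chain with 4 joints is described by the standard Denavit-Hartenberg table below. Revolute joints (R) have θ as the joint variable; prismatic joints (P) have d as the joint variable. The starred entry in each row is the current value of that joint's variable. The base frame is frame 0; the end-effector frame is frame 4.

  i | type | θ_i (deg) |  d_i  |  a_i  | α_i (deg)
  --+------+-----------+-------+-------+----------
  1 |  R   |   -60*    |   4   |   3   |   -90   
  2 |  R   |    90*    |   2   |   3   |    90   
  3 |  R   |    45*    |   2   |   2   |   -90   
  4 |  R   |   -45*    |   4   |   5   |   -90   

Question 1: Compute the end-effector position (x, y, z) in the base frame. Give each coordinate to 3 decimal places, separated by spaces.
11.839 -3.021 -0.086

after link 1: o_1 = (1.5000, -2.5981, 4.0000)
after link 2: o_2 = (3.2321, -1.5981, 1.0000)
after link 3: o_3 = (5.4568, -2.6230, -0.4142)
after link 4: o_4 = (11.8391, -3.0207, -0.0858)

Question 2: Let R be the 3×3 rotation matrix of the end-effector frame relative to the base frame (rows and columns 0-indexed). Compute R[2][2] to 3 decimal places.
-0.500

End-effector z-axis (col 2 of R) = (0.0795,0.8624,-0.5000)
R[2][2] = -0.5000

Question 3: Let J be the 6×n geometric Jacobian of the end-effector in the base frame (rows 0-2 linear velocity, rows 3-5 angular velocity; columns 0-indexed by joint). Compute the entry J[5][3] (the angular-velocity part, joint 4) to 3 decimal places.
0.707

axis z_3 = (0.6124,0.3536,0.7071); lever o_n−o_3 = (6.3823,-0.3976,0.3284)
cross product → J_v[:, 3] = (0.3973,4.3119,-2.5000)
J_ω[:, 3] = z_3
entry J[5][3] = 0.7071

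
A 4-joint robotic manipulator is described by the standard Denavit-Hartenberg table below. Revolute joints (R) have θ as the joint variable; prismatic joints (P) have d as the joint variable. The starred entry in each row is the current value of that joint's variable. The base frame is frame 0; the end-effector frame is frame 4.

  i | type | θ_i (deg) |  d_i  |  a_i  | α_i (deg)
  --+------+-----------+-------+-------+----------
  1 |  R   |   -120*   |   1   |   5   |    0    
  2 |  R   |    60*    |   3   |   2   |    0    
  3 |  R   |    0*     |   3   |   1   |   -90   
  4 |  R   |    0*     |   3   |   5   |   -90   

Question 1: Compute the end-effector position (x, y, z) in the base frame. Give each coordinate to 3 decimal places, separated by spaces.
4.098 -9.758 7.000

after link 1: o_1 = (-2.5000, -4.3301, 1.0000)
after link 2: o_2 = (-1.5000, -6.0622, 4.0000)
after link 3: o_3 = (-1.0000, -6.9282, 7.0000)
after link 4: o_4 = (4.0981, -9.7583, 7.0000)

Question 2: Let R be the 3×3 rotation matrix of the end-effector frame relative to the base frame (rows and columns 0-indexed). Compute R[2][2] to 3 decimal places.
End-effector z-axis (col 2 of R) = (0.0000,0.0000,-1.0000)
R[2][2] = -1.0000

-1.000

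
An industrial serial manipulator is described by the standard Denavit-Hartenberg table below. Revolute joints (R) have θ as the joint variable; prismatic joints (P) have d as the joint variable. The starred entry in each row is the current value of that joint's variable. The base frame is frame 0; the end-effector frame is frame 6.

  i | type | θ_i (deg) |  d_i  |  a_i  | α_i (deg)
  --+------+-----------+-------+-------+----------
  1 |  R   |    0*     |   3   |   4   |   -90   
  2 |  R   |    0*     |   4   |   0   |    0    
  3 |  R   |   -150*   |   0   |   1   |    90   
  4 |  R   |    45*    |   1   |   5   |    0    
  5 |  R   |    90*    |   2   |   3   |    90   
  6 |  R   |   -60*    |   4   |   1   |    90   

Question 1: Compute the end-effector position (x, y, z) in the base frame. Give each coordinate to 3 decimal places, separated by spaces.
after link 1: o_1 = (4.0000, 0.0000, 3.0000)
after link 2: o_2 = (4.0000, 4.0000, 3.0000)
after link 3: o_3 = (3.1340, 4.0000, 3.5000)
after link 4: o_4 = (-0.4279, 7.5355, 4.4017)
after link 5: o_5 = (0.4092, 9.6569, 1.6090)
after link 6: o_6 = (-1.3011, 12.8388, 3.5965)

-1.301 12.839 3.596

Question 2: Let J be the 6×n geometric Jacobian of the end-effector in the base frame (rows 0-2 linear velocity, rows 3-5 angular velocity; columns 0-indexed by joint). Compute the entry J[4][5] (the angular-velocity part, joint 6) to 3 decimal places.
axis z_5 = (-0.6124,0.7071,0.3536); lever o_n−o_5 = (-1.7103,3.1820,1.9874)
cross product → J_v[:, 5] = (0.2803,0.6124,-0.7392)
J_ω[:, 5] = z_5
entry J[4][5] = 0.7071

0.707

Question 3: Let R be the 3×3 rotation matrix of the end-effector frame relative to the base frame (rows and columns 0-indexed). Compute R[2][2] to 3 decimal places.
0.739

End-effector z-axis (col 2 of R) = (-0.2803,-0.6124,0.7392)
R[2][2] = 0.7392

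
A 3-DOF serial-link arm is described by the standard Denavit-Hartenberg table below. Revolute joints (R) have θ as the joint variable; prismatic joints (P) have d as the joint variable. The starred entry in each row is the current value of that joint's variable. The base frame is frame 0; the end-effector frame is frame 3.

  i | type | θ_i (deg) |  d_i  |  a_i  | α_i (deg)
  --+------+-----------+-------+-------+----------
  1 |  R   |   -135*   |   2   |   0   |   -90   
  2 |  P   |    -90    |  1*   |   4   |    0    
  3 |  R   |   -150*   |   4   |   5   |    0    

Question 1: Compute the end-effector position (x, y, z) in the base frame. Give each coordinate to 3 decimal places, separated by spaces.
after link 1: o_1 = (0.0000, 0.0000, 2.0000)
after link 2: o_2 = (0.7071, -0.7071, 6.0000)
after link 3: o_3 = (5.3033, -1.7678, 1.6699)

5.303 -1.768 1.670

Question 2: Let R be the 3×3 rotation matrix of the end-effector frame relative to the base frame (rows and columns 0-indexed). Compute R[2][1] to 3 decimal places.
0.500

End-effector y-axis (col 1 of R) = (0.6124,0.6124,0.5000)
R[2][1] = 0.5000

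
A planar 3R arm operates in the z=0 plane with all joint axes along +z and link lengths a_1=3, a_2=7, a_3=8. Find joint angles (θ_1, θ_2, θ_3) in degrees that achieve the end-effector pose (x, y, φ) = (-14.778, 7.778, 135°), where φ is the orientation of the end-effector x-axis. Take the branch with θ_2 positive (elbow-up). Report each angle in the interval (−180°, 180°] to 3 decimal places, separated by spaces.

wrist centre = target − a_3·(cos φ, sin φ) = (-9.1211, 2.1211)
cos θ_2 = (87.6946−3²−7²)/(2·3·7) = 0.7070; θ_2 = 45.0076° (elbow-up)
β = atan2(2.1211,-9.1211) = 166.9084°; ψ = atan2(4.9504,7.9491) = 31.9131°
θ_1 = β − ψ = 134.9953°
θ_3 = φ − θ_1 − θ_2 = -45.0029° (wrapped to (-180°,180°])

134.995 45.008 -45.003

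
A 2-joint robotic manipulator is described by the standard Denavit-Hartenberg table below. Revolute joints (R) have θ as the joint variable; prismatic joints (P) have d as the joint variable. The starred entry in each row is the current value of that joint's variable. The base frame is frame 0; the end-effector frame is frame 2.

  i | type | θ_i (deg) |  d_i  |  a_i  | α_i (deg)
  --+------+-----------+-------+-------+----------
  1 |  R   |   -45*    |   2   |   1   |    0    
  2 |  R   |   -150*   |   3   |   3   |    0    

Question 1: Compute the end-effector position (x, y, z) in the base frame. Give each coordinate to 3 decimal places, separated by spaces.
-2.191 0.069 5.000

after link 1: o_1 = (0.7071, -0.7071, 2.0000)
after link 2: o_2 = (-2.1907, 0.0694, 5.0000)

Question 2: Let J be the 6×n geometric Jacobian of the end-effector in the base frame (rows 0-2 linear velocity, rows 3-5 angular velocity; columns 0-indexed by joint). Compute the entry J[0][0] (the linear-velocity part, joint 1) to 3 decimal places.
axis z_0 = ẑ; lever o_n−o_0 = (-2.1907,0.0694,5.0000)
cross product → J_v[:, 0] = (-0.0694,-2.1907,0.0000)
J_ω[:, 0] = z_0
entry J[0][0] = -0.0694

-0.069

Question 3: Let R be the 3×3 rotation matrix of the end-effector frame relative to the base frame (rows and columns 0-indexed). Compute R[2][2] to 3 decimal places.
1.000

End-effector z-axis (col 2 of R) = (0.0000,0.0000,1.0000)
R[2][2] = 1.0000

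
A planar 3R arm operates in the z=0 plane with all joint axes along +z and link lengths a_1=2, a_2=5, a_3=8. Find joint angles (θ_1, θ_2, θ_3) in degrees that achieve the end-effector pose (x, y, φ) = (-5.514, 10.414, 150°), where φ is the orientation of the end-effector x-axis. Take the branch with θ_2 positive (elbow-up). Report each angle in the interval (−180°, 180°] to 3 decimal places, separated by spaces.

wrist centre = target − a_3·(cos φ, sin φ) = (1.4142, 6.4140)
cos θ_2 = (43.1394−2²−5²)/(2·2·5) = 0.7070; θ_2 = 45.0112° (elbow-up)
β = atan2(6.4140,1.4142) = 77.5660°; ψ = atan2(3.5362,5.5348) = 32.5746°
θ_1 = β − ψ = 44.9913°
θ_3 = φ − θ_1 − θ_2 = 59.9974° (wrapped to (-180°,180°])

44.991 45.011 59.997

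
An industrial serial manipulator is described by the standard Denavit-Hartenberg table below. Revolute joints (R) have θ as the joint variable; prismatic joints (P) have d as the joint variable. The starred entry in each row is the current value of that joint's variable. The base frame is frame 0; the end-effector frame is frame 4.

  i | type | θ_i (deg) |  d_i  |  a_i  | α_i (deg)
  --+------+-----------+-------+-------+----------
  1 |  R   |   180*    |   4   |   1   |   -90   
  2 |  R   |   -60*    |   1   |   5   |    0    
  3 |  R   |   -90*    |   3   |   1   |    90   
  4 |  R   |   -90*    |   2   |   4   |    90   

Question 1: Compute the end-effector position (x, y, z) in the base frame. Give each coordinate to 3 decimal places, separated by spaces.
-1.634 0.000 7.098

after link 1: o_1 = (-1.0000, 0.0000, 4.0000)
after link 2: o_2 = (-3.5000, -1.0000, 8.3301)
after link 3: o_3 = (-2.6340, -4.0000, 8.8301)
after link 4: o_4 = (-1.6340, 0.0000, 7.0981)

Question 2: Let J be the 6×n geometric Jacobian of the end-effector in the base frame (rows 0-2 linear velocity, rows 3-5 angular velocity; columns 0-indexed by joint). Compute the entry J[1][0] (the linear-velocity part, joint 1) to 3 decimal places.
-1.634

axis z_0 = ẑ; lever o_n−o_0 = (-1.6340,0.0000,7.0981)
cross product → J_v[:, 0] = (-0.0000,-1.6340,0.0000)
J_ω[:, 0] = z_0
entry J[1][0] = -1.6340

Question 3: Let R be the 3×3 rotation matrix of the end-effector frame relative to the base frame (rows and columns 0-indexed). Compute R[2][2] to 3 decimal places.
End-effector z-axis (col 2 of R) = (-0.8660,0.0000,-0.5000)
R[2][2] = -0.5000

-0.500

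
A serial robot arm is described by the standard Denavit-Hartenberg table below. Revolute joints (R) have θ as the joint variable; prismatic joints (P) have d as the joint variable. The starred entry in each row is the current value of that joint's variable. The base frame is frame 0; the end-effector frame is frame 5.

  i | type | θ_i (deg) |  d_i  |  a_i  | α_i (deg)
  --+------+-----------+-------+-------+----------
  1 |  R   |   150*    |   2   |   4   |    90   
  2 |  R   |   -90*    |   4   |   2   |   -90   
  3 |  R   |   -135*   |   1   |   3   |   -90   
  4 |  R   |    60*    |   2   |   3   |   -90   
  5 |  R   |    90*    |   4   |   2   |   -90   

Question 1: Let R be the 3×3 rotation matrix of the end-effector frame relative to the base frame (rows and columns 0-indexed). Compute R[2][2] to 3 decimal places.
-0.354

End-effector z-axis (col 2 of R) = (-0.9268,0.1268,-0.3536)
R[2][2] = -0.3536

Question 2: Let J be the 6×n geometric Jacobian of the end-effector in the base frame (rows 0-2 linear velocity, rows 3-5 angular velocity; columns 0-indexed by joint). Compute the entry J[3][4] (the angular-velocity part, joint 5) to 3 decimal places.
axis z_4 = (0.1268,-0.7803,-0.6124); lever o_n−o_4 = (-0.1998,-4.3461,-1.0353)
cross product → J_v[:, 4] = (-1.8536,0.2537,-0.7071)
J_ω[:, 4] = z_4
entry J[3][4] = 0.1268

0.127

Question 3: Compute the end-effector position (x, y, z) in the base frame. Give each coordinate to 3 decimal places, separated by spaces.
2.018 4.299 0.732

after link 1: o_1 = (-3.4641, 2.0000, 2.0000)
after link 2: o_2 = (-1.4641, 5.4641, 0.0000)
after link 3: o_3 = (-1.2695, 7.8012, 2.1213)
after link 4: o_4 = (2.2180, 8.6455, 1.7678)
after link 5: o_5 = (2.0182, 4.2994, 0.7325)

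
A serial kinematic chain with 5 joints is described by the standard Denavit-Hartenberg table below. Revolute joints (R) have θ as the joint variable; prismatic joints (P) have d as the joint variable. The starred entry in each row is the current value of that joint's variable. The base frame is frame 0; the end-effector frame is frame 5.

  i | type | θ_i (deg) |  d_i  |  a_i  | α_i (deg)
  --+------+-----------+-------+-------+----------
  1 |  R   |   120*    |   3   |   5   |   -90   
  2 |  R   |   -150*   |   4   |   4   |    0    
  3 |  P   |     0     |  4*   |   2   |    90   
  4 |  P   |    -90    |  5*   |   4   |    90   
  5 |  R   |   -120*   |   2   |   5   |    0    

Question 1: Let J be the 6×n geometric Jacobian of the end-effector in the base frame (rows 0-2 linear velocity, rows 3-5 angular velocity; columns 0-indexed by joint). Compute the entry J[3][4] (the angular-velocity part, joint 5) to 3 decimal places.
-0.433

axis z_4 = (-0.4330,0.7500,-0.5000); lever o_n−o_4 = (-4.1136,2.1250,2.7500)
cross product → J_v[:, 4] = (3.1250,3.2476,2.1651)
J_ω[:, 4] = z_4
entry J[3][4] = -0.4330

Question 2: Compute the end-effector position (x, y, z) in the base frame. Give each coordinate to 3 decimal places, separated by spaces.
-6.230 -2.210 4.420

after link 1: o_1 = (-2.5000, 4.3301, 3.0000)
after link 2: o_2 = (-4.2321, -0.6699, 5.0000)
after link 3: o_3 = (-6.8301, -4.1699, 6.0000)
after link 4: o_4 = (-2.1160, -4.3349, 1.6699)
after link 5: o_5 = (-6.2296, -2.2099, 4.4199)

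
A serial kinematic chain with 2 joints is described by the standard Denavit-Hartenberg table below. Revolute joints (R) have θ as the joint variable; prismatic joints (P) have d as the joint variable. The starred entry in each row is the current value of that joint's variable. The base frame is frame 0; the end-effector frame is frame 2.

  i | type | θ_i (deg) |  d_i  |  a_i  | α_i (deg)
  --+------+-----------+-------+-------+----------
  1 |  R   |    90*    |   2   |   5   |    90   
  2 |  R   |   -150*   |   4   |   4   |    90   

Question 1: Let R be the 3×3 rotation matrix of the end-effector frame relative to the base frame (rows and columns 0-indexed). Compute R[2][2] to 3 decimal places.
0.866

End-effector z-axis (col 2 of R) = (-0.0000,-0.5000,0.8660)
R[2][2] = 0.8660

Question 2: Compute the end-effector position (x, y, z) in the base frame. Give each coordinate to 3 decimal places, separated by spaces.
4.000 1.536 0.000

after link 1: o_1 = (0.0000, 5.0000, 2.0000)
after link 2: o_2 = (4.0000, 1.5359, 0.0000)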